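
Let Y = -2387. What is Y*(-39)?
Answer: 93093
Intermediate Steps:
Y*(-39) = -2387*(-39) = 93093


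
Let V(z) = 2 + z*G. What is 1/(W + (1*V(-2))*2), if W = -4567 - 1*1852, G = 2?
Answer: -1/6423 ≈ -0.00015569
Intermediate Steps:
V(z) = 2 + 2*z (V(z) = 2 + z*2 = 2 + 2*z)
W = -6419 (W = -4567 - 1852 = -6419)
1/(W + (1*V(-2))*2) = 1/(-6419 + (1*(2 + 2*(-2)))*2) = 1/(-6419 + (1*(2 - 4))*2) = 1/(-6419 + (1*(-2))*2) = 1/(-6419 - 2*2) = 1/(-6419 - 4) = 1/(-6423) = -1/6423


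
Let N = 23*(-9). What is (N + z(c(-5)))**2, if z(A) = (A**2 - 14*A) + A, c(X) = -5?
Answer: 13689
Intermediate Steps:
N = -207
z(A) = A**2 - 13*A
(N + z(c(-5)))**2 = (-207 - 5*(-13 - 5))**2 = (-207 - 5*(-18))**2 = (-207 + 90)**2 = (-117)**2 = 13689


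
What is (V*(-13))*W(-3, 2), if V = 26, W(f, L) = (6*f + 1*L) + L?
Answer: 4732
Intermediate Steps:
W(f, L) = 2*L + 6*f (W(f, L) = (6*f + L) + L = (L + 6*f) + L = 2*L + 6*f)
(V*(-13))*W(-3, 2) = (26*(-13))*(2*2 + 6*(-3)) = -338*(4 - 18) = -338*(-14) = 4732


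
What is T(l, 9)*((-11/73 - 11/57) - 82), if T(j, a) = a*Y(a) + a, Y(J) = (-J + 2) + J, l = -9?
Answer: -3083688/1387 ≈ -2223.3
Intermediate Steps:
Y(J) = 2 (Y(J) = (2 - J) + J = 2)
T(j, a) = 3*a (T(j, a) = a*2 + a = 2*a + a = 3*a)
T(l, 9)*((-11/73 - 11/57) - 82) = (3*9)*((-11/73 - 11/57) - 82) = 27*((-11*1/73 - 11*1/57) - 82) = 27*((-11/73 - 11/57) - 82) = 27*(-1430/4161 - 82) = 27*(-342632/4161) = -3083688/1387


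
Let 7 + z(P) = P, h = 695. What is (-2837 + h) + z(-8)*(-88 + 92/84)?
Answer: -5869/7 ≈ -838.43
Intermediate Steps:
z(P) = -7 + P
(-2837 + h) + z(-8)*(-88 + 92/84) = (-2837 + 695) + (-7 - 8)*(-88 + 92/84) = -2142 - 15*(-88 + 92*(1/84)) = -2142 - 15*(-88 + 23/21) = -2142 - 15*(-1825/21) = -2142 + 9125/7 = -5869/7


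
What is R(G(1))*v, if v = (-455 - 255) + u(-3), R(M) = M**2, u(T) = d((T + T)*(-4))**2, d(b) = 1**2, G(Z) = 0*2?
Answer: 0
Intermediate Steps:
G(Z) = 0
d(b) = 1
u(T) = 1 (u(T) = 1**2 = 1)
v = -709 (v = (-455 - 255) + 1 = -710 + 1 = -709)
R(G(1))*v = 0**2*(-709) = 0*(-709) = 0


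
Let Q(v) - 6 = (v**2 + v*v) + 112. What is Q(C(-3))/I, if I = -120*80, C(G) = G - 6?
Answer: -7/240 ≈ -0.029167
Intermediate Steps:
C(G) = -6 + G
I = -9600
Q(v) = 118 + 2*v**2 (Q(v) = 6 + ((v**2 + v*v) + 112) = 6 + ((v**2 + v**2) + 112) = 6 + (2*v**2 + 112) = 6 + (112 + 2*v**2) = 118 + 2*v**2)
Q(C(-3))/I = (118 + 2*(-6 - 3)**2)/(-9600) = (118 + 2*(-9)**2)*(-1/9600) = (118 + 2*81)*(-1/9600) = (118 + 162)*(-1/9600) = 280*(-1/9600) = -7/240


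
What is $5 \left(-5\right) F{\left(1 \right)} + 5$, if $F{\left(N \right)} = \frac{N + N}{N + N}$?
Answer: $-20$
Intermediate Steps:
$F{\left(N \right)} = 1$ ($F{\left(N \right)} = \frac{2 N}{2 N} = 2 N \frac{1}{2 N} = 1$)
$5 \left(-5\right) F{\left(1 \right)} + 5 = 5 \left(-5\right) 1 + 5 = \left(-25\right) 1 + 5 = -25 + 5 = -20$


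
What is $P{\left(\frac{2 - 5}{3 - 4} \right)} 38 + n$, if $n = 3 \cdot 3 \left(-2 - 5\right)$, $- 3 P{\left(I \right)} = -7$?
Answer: $\frac{77}{3} \approx 25.667$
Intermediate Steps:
$P{\left(I \right)} = \frac{7}{3}$ ($P{\left(I \right)} = \left(- \frac{1}{3}\right) \left(-7\right) = \frac{7}{3}$)
$n = -63$ ($n = 9 \left(-7\right) = -63$)
$P{\left(\frac{2 - 5}{3 - 4} \right)} 38 + n = \frac{7}{3} \cdot 38 - 63 = \frac{266}{3} - 63 = \frac{77}{3}$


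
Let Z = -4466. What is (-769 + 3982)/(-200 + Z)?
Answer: -3213/4666 ≈ -0.68860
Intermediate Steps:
(-769 + 3982)/(-200 + Z) = (-769 + 3982)/(-200 - 4466) = 3213/(-4666) = 3213*(-1/4666) = -3213/4666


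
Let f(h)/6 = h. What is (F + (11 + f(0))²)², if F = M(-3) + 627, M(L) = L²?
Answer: 573049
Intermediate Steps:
f(h) = 6*h
F = 636 (F = (-3)² + 627 = 9 + 627 = 636)
(F + (11 + f(0))²)² = (636 + (11 + 6*0)²)² = (636 + (11 + 0)²)² = (636 + 11²)² = (636 + 121)² = 757² = 573049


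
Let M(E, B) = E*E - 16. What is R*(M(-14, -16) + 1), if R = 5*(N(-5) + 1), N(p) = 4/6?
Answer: 4525/3 ≈ 1508.3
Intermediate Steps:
N(p) = ⅔ (N(p) = 4*(⅙) = ⅔)
R = 25/3 (R = 5*(⅔ + 1) = 5*(5/3) = 25/3 ≈ 8.3333)
M(E, B) = -16 + E² (M(E, B) = E² - 16 = -16 + E²)
R*(M(-14, -16) + 1) = 25*((-16 + (-14)²) + 1)/3 = 25*((-16 + 196) + 1)/3 = 25*(180 + 1)/3 = (25/3)*181 = 4525/3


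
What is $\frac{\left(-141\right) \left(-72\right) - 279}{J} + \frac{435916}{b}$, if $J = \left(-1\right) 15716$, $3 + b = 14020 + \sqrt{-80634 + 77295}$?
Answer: $\frac{23522150791577}{771968458412} - \frac{326937 i \sqrt{371}}{49119907} \approx 30.47 - 0.1282 i$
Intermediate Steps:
$b = 14017 + 3 i \sqrt{371}$ ($b = -3 + \left(14020 + \sqrt{-80634 + 77295}\right) = -3 + \left(14020 + \sqrt{-3339}\right) = -3 + \left(14020 + 3 i \sqrt{371}\right) = 14017 + 3 i \sqrt{371} \approx 14017.0 + 57.784 i$)
$J = -15716$
$\frac{\left(-141\right) \left(-72\right) - 279}{J} + \frac{435916}{b} = \frac{\left(-141\right) \left(-72\right) - 279}{-15716} + \frac{435916}{14017 + 3 i \sqrt{371}} = \left(10152 - 279\right) \left(- \frac{1}{15716}\right) + \frac{435916}{14017 + 3 i \sqrt{371}} = 9873 \left(- \frac{1}{15716}\right) + \frac{435916}{14017 + 3 i \sqrt{371}} = - \frac{9873}{15716} + \frac{435916}{14017 + 3 i \sqrt{371}}$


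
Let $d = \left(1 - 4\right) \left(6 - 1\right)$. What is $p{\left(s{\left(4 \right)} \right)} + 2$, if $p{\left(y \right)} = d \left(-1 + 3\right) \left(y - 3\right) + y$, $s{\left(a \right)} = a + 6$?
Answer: $-198$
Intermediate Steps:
$s{\left(a \right)} = 6 + a$
$d = -15$ ($d = \left(-3\right) 5 = -15$)
$p{\left(y \right)} = 90 - 29 y$ ($p{\left(y \right)} = - 15 \left(-1 + 3\right) \left(y - 3\right) + y = - 15 \cdot 2 \left(-3 + y\right) + y = - 15 \left(-6 + 2 y\right) + y = \left(90 - 30 y\right) + y = 90 - 29 y$)
$p{\left(s{\left(4 \right)} \right)} + 2 = \left(90 - 29 \left(6 + 4\right)\right) + 2 = \left(90 - 290\right) + 2 = -200 + 2 = -198$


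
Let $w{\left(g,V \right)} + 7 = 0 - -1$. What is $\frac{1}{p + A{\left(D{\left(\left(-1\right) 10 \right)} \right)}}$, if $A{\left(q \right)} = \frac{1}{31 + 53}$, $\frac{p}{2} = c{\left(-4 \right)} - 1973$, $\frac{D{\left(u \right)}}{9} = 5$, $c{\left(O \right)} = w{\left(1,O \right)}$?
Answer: $- \frac{84}{332471} \approx -0.00025265$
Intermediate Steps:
$w{\left(g,V \right)} = -6$ ($w{\left(g,V \right)} = -7 + \left(0 - -1\right) = -7 + \left(0 + 1\right) = -7 + 1 = -6$)
$c{\left(O \right)} = -6$
$D{\left(u \right)} = 45$ ($D{\left(u \right)} = 9 \cdot 5 = 45$)
$p = -3958$ ($p = 2 \left(-6 - 1973\right) = 2 \left(-1979\right) = -3958$)
$A{\left(q \right)} = \frac{1}{84}$
$\frac{1}{p + A{\left(D{\left(\left(-1\right) 10 \right)} \right)}} = \frac{1}{-3958 + \frac{1}{84}} = \frac{1}{- \frac{332471}{84}} = - \frac{84}{332471}$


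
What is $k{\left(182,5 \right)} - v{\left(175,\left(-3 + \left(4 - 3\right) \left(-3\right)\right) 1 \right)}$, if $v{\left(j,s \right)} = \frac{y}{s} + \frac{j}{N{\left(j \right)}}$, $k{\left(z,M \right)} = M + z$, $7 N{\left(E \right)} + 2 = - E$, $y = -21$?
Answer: $\frac{67409}{354} \approx 190.42$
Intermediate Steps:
$N{\left(E \right)} = - \frac{2}{7} - \frac{E}{7}$ ($N{\left(E \right)} = - \frac{2}{7} + \frac{\left(-1\right) E}{7} = - \frac{2}{7} - \frac{E}{7}$)
$v{\left(j,s \right)} = - \frac{21}{s} + \frac{j}{- \frac{2}{7} - \frac{j}{7}}$
$k{\left(182,5 \right)} - v{\left(175,\left(-3 + \left(4 - 3\right) \left(-3\right)\right) 1 \right)} = \left(5 + 182\right) - \frac{7 \left(-6 - 525 - 175 \left(-3 + \left(4 - 3\right) \left(-3\right)\right) 1\right)}{\left(-3 + \left(4 - 3\right) \left(-3\right)\right) 1 \left(2 + 175\right)} = 187 - \frac{7 \left(-6 - 525 - 175 \left(-3 + 1 \left(-3\right)\right) 1\right)}{\left(-3 + 1 \left(-3\right)\right) 1 \cdot 177} = 187 - 7 \frac{1}{\left(-3 - 3\right) 1} \cdot \frac{1}{177} \left(-6 - 525 - 175 \left(-3 - 3\right) 1\right) = 187 - 7 \frac{1}{\left(-6\right) 1} \cdot \frac{1}{177} \left(-6 - 525 - 175 \left(\left(-6\right) 1\right)\right) = 187 - 7 \frac{1}{-6} \cdot \frac{1}{177} \left(-6 - 525 - 175 \left(-6\right)\right) = 187 - 7 \left(- \frac{1}{6}\right) \frac{1}{177} \left(-6 - 525 + 1050\right) = 187 - 7 \left(- \frac{1}{6}\right) \frac{1}{177} \cdot 519 = 187 - - \frac{1211}{354} = 187 + \frac{1211}{354} = \frac{67409}{354}$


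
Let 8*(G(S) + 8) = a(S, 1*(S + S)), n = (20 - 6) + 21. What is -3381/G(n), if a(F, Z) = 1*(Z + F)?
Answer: -27048/41 ≈ -659.71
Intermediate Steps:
a(F, Z) = F + Z (a(F, Z) = 1*(F + Z) = F + Z)
n = 35 (n = 14 + 21 = 35)
G(S) = -8 + 3*S/8 (G(S) = -8 + (S + 1*(S + S))/8 = -8 + (S + 1*(2*S))/8 = -8 + (S + 2*S)/8 = -8 + (3*S)/8 = -8 + 3*S/8)
-3381/G(n) = -3381/(-8 + (3/8)*35) = -3381/(-8 + 105/8) = -3381/41/8 = -3381*8/41 = -27048/41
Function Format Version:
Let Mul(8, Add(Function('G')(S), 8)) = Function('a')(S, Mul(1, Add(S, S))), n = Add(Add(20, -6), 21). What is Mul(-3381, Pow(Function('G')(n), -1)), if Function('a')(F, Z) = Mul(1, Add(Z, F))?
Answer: Rational(-27048, 41) ≈ -659.71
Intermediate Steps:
Function('a')(F, Z) = Add(F, Z) (Function('a')(F, Z) = Mul(1, Add(F, Z)) = Add(F, Z))
n = 35 (n = Add(14, 21) = 35)
Function('G')(S) = Add(-8, Mul(Rational(3, 8), S)) (Function('G')(S) = Add(-8, Mul(Rational(1, 8), Add(S, Mul(1, Add(S, S))))) = Add(-8, Mul(Rational(1, 8), Add(S, Mul(1, Mul(2, S))))) = Add(-8, Mul(Rational(1, 8), Add(S, Mul(2, S)))) = Add(-8, Mul(Rational(1, 8), Mul(3, S))) = Add(-8, Mul(Rational(3, 8), S)))
Mul(-3381, Pow(Function('G')(n), -1)) = Mul(-3381, Pow(Add(-8, Mul(Rational(3, 8), 35)), -1)) = Mul(-3381, Pow(Add(-8, Rational(105, 8)), -1)) = Mul(-3381, Pow(Rational(41, 8), -1)) = Mul(-3381, Rational(8, 41)) = Rational(-27048, 41)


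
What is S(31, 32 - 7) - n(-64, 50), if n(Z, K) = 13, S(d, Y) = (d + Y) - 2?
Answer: 41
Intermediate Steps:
S(d, Y) = -2 + Y + d (S(d, Y) = (Y + d) - 2 = -2 + Y + d)
S(31, 32 - 7) - n(-64, 50) = (-2 + (32 - 7) + 31) - 1*13 = (-2 + 25 + 31) - 13 = 54 - 13 = 41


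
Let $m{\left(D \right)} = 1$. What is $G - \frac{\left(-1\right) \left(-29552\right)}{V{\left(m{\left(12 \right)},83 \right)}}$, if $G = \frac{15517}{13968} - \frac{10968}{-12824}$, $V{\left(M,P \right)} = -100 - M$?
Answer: $\frac{666136496387}{2261461104} \approx 294.56$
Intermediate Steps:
$G = \frac{44023879}{22390704}$ ($G = 15517 \cdot \frac{1}{13968} - - \frac{1371}{1603} = \frac{15517}{13968} + \frac{1371}{1603} = \frac{44023879}{22390704} \approx 1.9662$)
$G - \frac{\left(-1\right) \left(-29552\right)}{V{\left(m{\left(12 \right)},83 \right)}} = \frac{44023879}{22390704} - \frac{\left(-1\right) \left(-29552\right)}{-100 - 1} = \frac{44023879}{22390704} - \frac{29552}{-100 - 1} = \frac{44023879}{22390704} - \frac{29552}{-101} = \frac{44023879}{22390704} - 29552 \left(- \frac{1}{101}\right) = \frac{44023879}{22390704} - - \frac{29552}{101} = \frac{44023879}{22390704} + \frac{29552}{101} = \frac{666136496387}{2261461104}$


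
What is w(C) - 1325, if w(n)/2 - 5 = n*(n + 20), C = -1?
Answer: -1353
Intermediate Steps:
w(n) = 10 + 2*n*(20 + n) (w(n) = 10 + 2*(n*(n + 20)) = 10 + 2*(n*(20 + n)) = 10 + 2*n*(20 + n))
w(C) - 1325 = (10 + 2*(-1)**2 + 40*(-1)) - 1325 = (10 + 2*1 - 40) - 1325 = (10 + 2 - 40) - 1325 = -28 - 1325 = -1353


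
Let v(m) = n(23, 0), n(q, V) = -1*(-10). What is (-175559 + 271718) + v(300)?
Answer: 96169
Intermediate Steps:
n(q, V) = 10
v(m) = 10
(-175559 + 271718) + v(300) = (-175559 + 271718) + 10 = 96159 + 10 = 96169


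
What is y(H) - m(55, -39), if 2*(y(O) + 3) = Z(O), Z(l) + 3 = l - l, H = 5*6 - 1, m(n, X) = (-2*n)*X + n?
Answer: -8699/2 ≈ -4349.5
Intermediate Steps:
m(n, X) = n - 2*X*n (m(n, X) = -2*X*n + n = n - 2*X*n)
H = 29 (H = 30 - 1 = 29)
Z(l) = -3 (Z(l) = -3 + (l - l) = -3 + 0 = -3)
y(O) = -9/2 (y(O) = -3 + (½)*(-3) = -3 - 3/2 = -9/2)
y(H) - m(55, -39) = -9/2 - 55*(1 - 2*(-39)) = -9/2 - 55*(1 + 78) = -9/2 - 55*79 = -9/2 - 1*4345 = -9/2 - 4345 = -8699/2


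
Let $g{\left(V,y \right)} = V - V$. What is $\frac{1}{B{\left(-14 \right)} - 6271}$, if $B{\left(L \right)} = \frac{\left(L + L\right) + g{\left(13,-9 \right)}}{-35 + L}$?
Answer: $- \frac{7}{43893} \approx -0.00015948$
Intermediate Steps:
$g{\left(V,y \right)} = 0$
$B{\left(L \right)} = \frac{2 L}{-35 + L}$ ($B{\left(L \right)} = \frac{\left(L + L\right) + 0}{-35 + L} = \frac{2 L + 0}{-35 + L} = \frac{2 L}{-35 + L}$)
$\frac{1}{B{\left(-14 \right)} - 6271} = \frac{1}{2 \left(-14\right) \frac{1}{-35 - 14} - 6271} = \frac{1}{2 \left(-14\right) \frac{1}{-49} - 6271} = \frac{1}{2 \left(-14\right) \left(- \frac{1}{49}\right) - 6271} = \frac{1}{\frac{4}{7} - 6271} = \frac{1}{- \frac{43893}{7}} = - \frac{7}{43893}$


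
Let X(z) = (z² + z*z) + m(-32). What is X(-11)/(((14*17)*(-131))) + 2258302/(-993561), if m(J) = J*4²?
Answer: -35070539143/15488622429 ≈ -2.2643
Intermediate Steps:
m(J) = 16*J (m(J) = J*16 = 16*J)
X(z) = -512 + 2*z² (X(z) = (z² + z*z) + 16*(-32) = (z² + z²) - 512 = 2*z² - 512 = -512 + 2*z²)
X(-11)/(((14*17)*(-131))) + 2258302/(-993561) = (-512 + 2*(-11)²)/(((14*17)*(-131))) + 2258302/(-993561) = (-512 + 2*121)/((238*(-131))) + 2258302*(-1/993561) = (-512 + 242)/(-31178) - 2258302/993561 = -270*(-1/31178) - 2258302/993561 = 135/15589 - 2258302/993561 = -35070539143/15488622429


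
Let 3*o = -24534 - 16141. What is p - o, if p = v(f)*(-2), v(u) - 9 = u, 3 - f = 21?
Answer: 40729/3 ≈ 13576.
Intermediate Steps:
f = -18 (f = 3 - 1*21 = 3 - 21 = -18)
v(u) = 9 + u
o = -40675/3 (o = (-24534 - 16141)/3 = (1/3)*(-40675) = -40675/3 ≈ -13558.)
p = 18 (p = (9 - 18)*(-2) = -9*(-2) = 18)
p - o = 18 - 1*(-40675/3) = 18 + 40675/3 = 40729/3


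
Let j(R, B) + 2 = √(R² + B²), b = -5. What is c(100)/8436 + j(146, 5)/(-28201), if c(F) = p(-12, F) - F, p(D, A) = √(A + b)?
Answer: -700807/59475909 - √21341/28201 + √95/8436 ≈ -0.015808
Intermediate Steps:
p(D, A) = √(-5 + A) (p(D, A) = √(A - 5) = √(-5 + A))
j(R, B) = -2 + √(B² + R²) (j(R, B) = -2 + √(R² + B²) = -2 + √(B² + R²))
c(F) = √(-5 + F) - F
c(100)/8436 + j(146, 5)/(-28201) = (√(-5 + 100) - 1*100)/8436 + (-2 + √(5² + 146²))/(-28201) = (√95 - 100)*(1/8436) + (-2 + √(25 + 21316))*(-1/28201) = (-100 + √95)*(1/8436) + (-2 + √21341)*(-1/28201) = (-25/2109 + √95/8436) + (2/28201 - √21341/28201) = -700807/59475909 - √21341/28201 + √95/8436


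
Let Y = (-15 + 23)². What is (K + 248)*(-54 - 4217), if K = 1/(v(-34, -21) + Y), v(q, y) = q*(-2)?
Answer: -139819727/132 ≈ -1.0592e+6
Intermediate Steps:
v(q, y) = -2*q
Y = 64 (Y = 8² = 64)
K = 1/132 (K = 1/(-2*(-34) + 64) = 1/(68 + 64) = 1/132 ≈ 0.0075758)
(K + 248)*(-54 - 4217) = (1/132 + 248)*(-54 - 4217) = (32737/132)*(-4271) = -139819727/132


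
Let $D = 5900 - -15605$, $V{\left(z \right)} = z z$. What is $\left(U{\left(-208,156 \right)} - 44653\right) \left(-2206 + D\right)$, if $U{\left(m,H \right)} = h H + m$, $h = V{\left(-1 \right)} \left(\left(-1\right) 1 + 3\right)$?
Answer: $-859751151$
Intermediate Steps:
$V{\left(z \right)} = z^{2}$
$h = 2$ ($h = \left(-1\right)^{2} \left(\left(-1\right) 1 + 3\right) = 1 \left(-1 + 3\right) = 1 \cdot 2 = 2$)
$D = 21505$ ($D = 5900 + 15605 = 21505$)
$U{\left(m,H \right)} = m + 2 H$ ($U{\left(m,H \right)} = 2 H + m = m + 2 H$)
$\left(U{\left(-208,156 \right)} - 44653\right) \left(-2206 + D\right) = \left(\left(-208 + 2 \cdot 156\right) - 44653\right) \left(-2206 + 21505\right) = \left(\left(-208 + 312\right) - 44653\right) 19299 = \left(104 - 44653\right) 19299 = \left(-44549\right) 19299 = -859751151$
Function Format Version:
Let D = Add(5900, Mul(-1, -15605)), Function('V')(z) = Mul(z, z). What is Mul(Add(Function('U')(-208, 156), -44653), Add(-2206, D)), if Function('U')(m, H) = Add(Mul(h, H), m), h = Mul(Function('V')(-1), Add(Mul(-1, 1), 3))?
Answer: -859751151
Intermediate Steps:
Function('V')(z) = Pow(z, 2)
h = 2 (h = Mul(Pow(-1, 2), Add(Mul(-1, 1), 3)) = Mul(1, Add(-1, 3)) = Mul(1, 2) = 2)
D = 21505 (D = Add(5900, 15605) = 21505)
Function('U')(m, H) = Add(m, Mul(2, H)) (Function('U')(m, H) = Add(Mul(2, H), m) = Add(m, Mul(2, H)))
Mul(Add(Function('U')(-208, 156), -44653), Add(-2206, D)) = Mul(Add(Add(-208, Mul(2, 156)), -44653), Add(-2206, 21505)) = Mul(Add(Add(-208, 312), -44653), 19299) = Mul(Add(104, -44653), 19299) = Mul(-44549, 19299) = -859751151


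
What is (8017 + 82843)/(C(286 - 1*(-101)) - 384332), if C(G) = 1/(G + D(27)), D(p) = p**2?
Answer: -101399760/428914511 ≈ -0.23641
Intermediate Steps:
C(G) = 1/(729 + G) (C(G) = 1/(G + 27**2) = 1/(G + 729) = 1/(729 + G))
(8017 + 82843)/(C(286 - 1*(-101)) - 384332) = (8017 + 82843)/(1/(729 + (286 - 1*(-101))) - 384332) = 90860/(1/(729 + (286 + 101)) - 384332) = 90860/(1/(729 + 387) - 384332) = 90860/(1/1116 - 384332) = 90860/(-428914511/1116) = 90860*(-1116/428914511) = -101399760/428914511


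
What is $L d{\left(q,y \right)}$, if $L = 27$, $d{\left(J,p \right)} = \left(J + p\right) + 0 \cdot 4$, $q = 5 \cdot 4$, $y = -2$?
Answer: $486$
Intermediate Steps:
$q = 20$
$d{\left(J,p \right)} = J + p$ ($d{\left(J,p \right)} = \left(J + p\right) + 0 = J + p$)
$L d{\left(q,y \right)} = 27 \left(20 - 2\right) = 27 \cdot 18 = 486$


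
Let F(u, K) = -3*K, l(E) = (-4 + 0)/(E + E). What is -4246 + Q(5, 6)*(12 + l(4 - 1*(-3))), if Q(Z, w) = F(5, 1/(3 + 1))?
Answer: -59567/14 ≈ -4254.8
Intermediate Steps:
l(E) = -2/E (l(E) = -4*1/(2*E) = -2/E)
Q(Z, w) = -¾ (Q(Z, w) = -3/(3 + 1) = -3/4 = -3*¼ = -¾)
-4246 + Q(5, 6)*(12 + l(4 - 1*(-3))) = -4246 - 3*(12 - 2/(4 - 1*(-3)))/4 = -4246 - 3*(12 - 2/(4 + 3))/4 = -4246 - 3*(12 - 2/7)/4 = -4246 - ¾*82/7 = -4246 - 123/14 = -59567/14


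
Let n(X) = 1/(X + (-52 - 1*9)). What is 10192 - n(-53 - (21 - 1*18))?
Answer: 1192465/117 ≈ 10192.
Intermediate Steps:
n(X) = 1/(-61 + X) (n(X) = 1/(X + (-52 - 9)) = 1/(X - 61) = 1/(-61 + X))
10192 - n(-53 - (21 - 1*18)) = 10192 - 1/(-61 + (-53 - (21 - 1*18))) = 10192 - 1/(-61 + (-53 - (21 - 18))) = 10192 - 1/(-61 + (-53 - 1*3)) = 10192 - 1/(-61 + (-53 - 3)) = 10192 - 1/(-61 - 56) = 10192 - 1/(-117) = 10192 - 1*(-1/117) = 10192 + 1/117 = 1192465/117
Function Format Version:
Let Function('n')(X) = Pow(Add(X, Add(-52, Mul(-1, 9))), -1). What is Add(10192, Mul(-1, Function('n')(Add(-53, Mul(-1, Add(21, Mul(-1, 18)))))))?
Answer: Rational(1192465, 117) ≈ 10192.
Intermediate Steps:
Function('n')(X) = Pow(Add(-61, X), -1) (Function('n')(X) = Pow(Add(X, Add(-52, -9)), -1) = Pow(Add(X, -61), -1) = Pow(Add(-61, X), -1))
Add(10192, Mul(-1, Function('n')(Add(-53, Mul(-1, Add(21, Mul(-1, 18))))))) = Add(10192, Mul(-1, Pow(Add(-61, Add(-53, Mul(-1, Add(21, Mul(-1, 18))))), -1))) = Add(10192, Mul(-1, Pow(Add(-61, Add(-53, Mul(-1, Add(21, -18)))), -1))) = Add(10192, Mul(-1, Pow(Add(-61, Add(-53, Mul(-1, 3))), -1))) = Add(10192, Mul(-1, Pow(Add(-61, Add(-53, -3)), -1))) = Add(10192, Mul(-1, Pow(Add(-61, -56), -1))) = Add(10192, Mul(-1, Pow(-117, -1))) = Add(10192, Mul(-1, Rational(-1, 117))) = Add(10192, Rational(1, 117)) = Rational(1192465, 117)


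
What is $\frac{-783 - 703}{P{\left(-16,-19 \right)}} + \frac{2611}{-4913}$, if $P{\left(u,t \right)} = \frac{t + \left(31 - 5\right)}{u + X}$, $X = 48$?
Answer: $- \frac{233641253}{34391} \approx -6793.7$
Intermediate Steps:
$P{\left(u,t \right)} = \frac{26 + t}{48 + u}$ ($P{\left(u,t \right)} = \frac{t + \left(31 - 5\right)}{u + 48} = \frac{t + \left(31 - 5\right)}{48 + u} = \frac{t + 26}{48 + u} = \frac{26 + t}{48 + u}$)
$\frac{-783 - 703}{P{\left(-16,-19 \right)}} + \frac{2611}{-4913} = \frac{-783 - 703}{\frac{1}{48 - 16} \left(26 - 19\right)} + \frac{2611}{-4913} = - \frac{1486}{\frac{1}{32} \cdot 7} + 2611 \left(- \frac{1}{4913}\right) = - \frac{1486}{\frac{1}{32} \cdot 7} - \frac{2611}{4913} = - \frac{1486}{\frac{7}{32}} - \frac{2611}{4913} = \left(-1486\right) \frac{32}{7} - \frac{2611}{4913} = - \frac{47552}{7} - \frac{2611}{4913} = - \frac{233641253}{34391}$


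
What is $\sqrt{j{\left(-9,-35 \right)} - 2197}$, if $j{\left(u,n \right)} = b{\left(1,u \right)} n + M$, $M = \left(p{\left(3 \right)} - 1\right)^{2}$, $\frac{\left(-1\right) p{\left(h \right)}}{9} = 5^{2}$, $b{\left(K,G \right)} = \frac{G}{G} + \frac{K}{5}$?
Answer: $\sqrt{48837} \approx 220.99$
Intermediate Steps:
$b{\left(K,G \right)} = 1 + \frac{K}{5}$ ($b{\left(K,G \right)} = 1 + K \frac{1}{5} = 1 + \frac{K}{5}$)
$p{\left(h \right)} = -225$ ($p{\left(h \right)} = - 9 \cdot 5^{2} = \left(-9\right) 25 = -225$)
$M = 51076$ ($M = \left(-225 - 1\right)^{2} = \left(-226\right)^{2} = 51076$)
$j{\left(u,n \right)} = 51076 + \frac{6 n}{5}$ ($j{\left(u,n \right)} = \left(1 + \frac{1}{5} \cdot 1\right) n + 51076 = \left(1 + \frac{1}{5}\right) n + 51076 = \frac{6 n}{5} + 51076 = 51076 + \frac{6 n}{5}$)
$\sqrt{j{\left(-9,-35 \right)} - 2197} = \sqrt{\left(51076 + \frac{6}{5} \left(-35\right)\right) - 2197} = \sqrt{\left(51076 - 42\right) - 2197} = \sqrt{51034 - 2197} = \sqrt{48837}$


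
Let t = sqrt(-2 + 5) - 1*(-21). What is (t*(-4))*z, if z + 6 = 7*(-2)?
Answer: 1680 + 80*sqrt(3) ≈ 1818.6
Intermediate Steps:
z = -20 (z = -6 + 7*(-2) = -6 - 14 = -20)
t = 21 + sqrt(3) (t = sqrt(3) + 21 = 21 + sqrt(3) ≈ 22.732)
(t*(-4))*z = ((21 + sqrt(3))*(-4))*(-20) = (-84 - 4*sqrt(3))*(-20) = 1680 + 80*sqrt(3)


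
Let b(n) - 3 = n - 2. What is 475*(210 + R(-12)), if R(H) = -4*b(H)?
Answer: 120650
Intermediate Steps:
b(n) = 1 + n (b(n) = 3 + (n - 2) = 3 + (-2 + n) = 1 + n)
R(H) = -4 - 4*H (R(H) = -4*(1 + H) = -4 - 4*H)
475*(210 + R(-12)) = 475*(210 + (-4 - 4*(-12))) = 475*(210 + (-4 + 48)) = 475*(210 + 44) = 475*254 = 120650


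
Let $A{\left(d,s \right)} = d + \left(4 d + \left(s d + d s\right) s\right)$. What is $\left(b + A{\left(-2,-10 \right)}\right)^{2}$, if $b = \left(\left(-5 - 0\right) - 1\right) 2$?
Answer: $178084$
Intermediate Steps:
$A{\left(d,s \right)} = 5 d + 2 d s^{2}$ ($A{\left(d,s \right)} = d + \left(4 d + \left(d s + d s\right) s\right) = d + \left(4 d + 2 d s s\right) = d + \left(4 d + 2 d s^{2}\right) = 5 d + 2 d s^{2}$)
$b = -12$ ($b = \left(\left(-5 + 0\right) - 1\right) 2 = \left(-5 - 1\right) 2 = \left(-6\right) 2 = -12$)
$\left(b + A{\left(-2,-10 \right)}\right)^{2} = \left(-12 - 2 \left(5 + 2 \left(-10\right)^{2}\right)\right)^{2} = \left(-12 - 2 \left(5 + 2 \cdot 100\right)\right)^{2} = \left(-12 - 2 \left(5 + 200\right)\right)^{2} = \left(-12 - 410\right)^{2} = \left(-422\right)^{2} = 178084$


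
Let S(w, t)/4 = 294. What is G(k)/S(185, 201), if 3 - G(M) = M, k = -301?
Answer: 38/147 ≈ 0.25850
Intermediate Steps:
G(M) = 3 - M
S(w, t) = 1176 (S(w, t) = 4*294 = 1176)
G(k)/S(185, 201) = (3 - 1*(-301))/1176 = (3 + 301)*(1/1176) = 304*(1/1176) = 38/147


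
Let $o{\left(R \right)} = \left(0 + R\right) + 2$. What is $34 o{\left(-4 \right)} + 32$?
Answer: $-36$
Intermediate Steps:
$o{\left(R \right)} = 2 + R$ ($o{\left(R \right)} = R + 2 = 2 + R$)
$34 o{\left(-4 \right)} + 32 = 34 \left(2 - 4\right) + 32 = 34 \left(-2\right) + 32 = -68 + 32 = -36$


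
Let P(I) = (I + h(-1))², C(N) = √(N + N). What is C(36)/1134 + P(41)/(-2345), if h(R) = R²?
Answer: -252/335 + √2/189 ≈ -0.74476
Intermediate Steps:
C(N) = √2*√N (C(N) = √(2*N) = √2*√N)
P(I) = (1 + I)² (P(I) = (I + (-1)²)² = (I + 1)² = (1 + I)²)
C(36)/1134 + P(41)/(-2345) = (√2*√36)/1134 + (1 + 41)²/(-2345) = (√2*6)*(1/1134) + 42²*(-1/2345) = (6*√2)*(1/1134) + 1764*(-1/2345) = √2/189 - 252/335 = -252/335 + √2/189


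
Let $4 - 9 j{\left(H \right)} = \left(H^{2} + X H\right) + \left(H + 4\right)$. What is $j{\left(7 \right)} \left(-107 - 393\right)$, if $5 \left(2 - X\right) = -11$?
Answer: $\frac{42700}{9} \approx 4744.4$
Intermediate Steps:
$X = \frac{21}{5}$ ($X = 2 - - \frac{11}{5} = 2 + \frac{11}{5} = \frac{21}{5} \approx 4.2$)
$j{\left(H \right)} = - \frac{26 H}{45} - \frac{H^{2}}{9}$ ($j{\left(H \right)} = \frac{4}{9} - \frac{\left(H^{2} + \frac{21 H}{5}\right) + \left(H + 4\right)}{9} = \frac{4}{9} - \frac{\left(H^{2} + \frac{21 H}{5}\right) + \left(4 + H\right)}{9} = \frac{4}{9} - \frac{4 + H^{2} + \frac{26 H}{5}}{9} = \frac{4}{9} - \left(\frac{4}{9} + \frac{H^{2}}{9} + \frac{26 H}{45}\right) = - \frac{26 H}{45} - \frac{H^{2}}{9}$)
$j{\left(7 \right)} \left(-107 - 393\right) = \left(- \frac{1}{45}\right) 7 \left(26 + 5 \cdot 7\right) \left(-107 - 393\right) = \left(- \frac{1}{45}\right) 7 \left(26 + 35\right) \left(-500\right) = \left(- \frac{1}{45}\right) 7 \cdot 61 \left(-500\right) = \left(- \frac{427}{45}\right) \left(-500\right) = \frac{42700}{9}$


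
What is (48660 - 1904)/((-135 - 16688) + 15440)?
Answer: -46756/1383 ≈ -33.808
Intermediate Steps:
(48660 - 1904)/((-135 - 16688) + 15440) = 46756/(-16823 + 15440) = 46756/(-1383) = 46756*(-1/1383) = -46756/1383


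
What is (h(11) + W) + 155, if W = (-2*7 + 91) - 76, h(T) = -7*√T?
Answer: 156 - 7*√11 ≈ 132.78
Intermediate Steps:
W = 1 (W = (-14 + 91) - 76 = 77 - 76 = 1)
(h(11) + W) + 155 = (-7*√11 + 1) + 155 = (1 - 7*√11) + 155 = 156 - 7*√11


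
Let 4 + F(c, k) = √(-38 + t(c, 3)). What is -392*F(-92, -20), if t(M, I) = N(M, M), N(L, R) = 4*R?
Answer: 1568 - 392*I*√406 ≈ 1568.0 - 7898.6*I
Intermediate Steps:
t(M, I) = 4*M
F(c, k) = -4 + √(-38 + 4*c)
-392*F(-92, -20) = -392*(-4 + √(-38 + 4*(-92))) = -392*(-4 + √(-38 - 368)) = -392*(-4 + √(-406)) = -392*(-4 + I*√406) = 1568 - 392*I*√406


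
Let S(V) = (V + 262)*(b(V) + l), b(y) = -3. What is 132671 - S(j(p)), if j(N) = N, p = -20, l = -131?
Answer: 165099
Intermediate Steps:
S(V) = -35108 - 134*V (S(V) = (V + 262)*(-3 - 131) = (262 + V)*(-134) = -35108 - 134*V)
132671 - S(j(p)) = 132671 - (-35108 - 134*(-20)) = 132671 - (-35108 + 2680) = 132671 - 1*(-32428) = 132671 + 32428 = 165099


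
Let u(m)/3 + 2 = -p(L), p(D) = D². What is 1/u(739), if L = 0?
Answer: -⅙ ≈ -0.16667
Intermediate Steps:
u(m) = -6 (u(m) = -6 + 3*(-1*0²) = -6 + 3*(-1*0) = -6 + 3*0 = -6 + 0 = -6)
1/u(739) = 1/(-6) = -⅙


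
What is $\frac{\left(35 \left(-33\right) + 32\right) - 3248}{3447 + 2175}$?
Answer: $- \frac{1457}{1874} \approx -0.77748$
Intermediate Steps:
$\frac{\left(35 \left(-33\right) + 32\right) - 3248}{3447 + 2175} = \frac{\left(-1155 + 32\right) - 3248}{5622} = \left(-1123 - 3248\right) \frac{1}{5622} = \left(-4371\right) \frac{1}{5622} = - \frac{1457}{1874}$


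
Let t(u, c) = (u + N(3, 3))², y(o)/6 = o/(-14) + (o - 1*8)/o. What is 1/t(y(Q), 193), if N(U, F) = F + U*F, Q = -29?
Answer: 41209/42419169 ≈ 0.00097147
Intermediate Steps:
y(o) = -3*o/7 + 6*(-8 + o)/o (y(o) = 6*(o/(-14) + (o - 1*8)/o) = 6*(o*(-1/14) + (o - 8)/o) = 6*(-o/14 + (-8 + o)/o) = -3*o/7 + 6*(-8 + o)/o)
N(U, F) = F + F*U
t(u, c) = (12 + u)² (t(u, c) = (u + 3*(1 + 3))² = (u + 3*4)² = (u + 12)² = (12 + u)²)
1/t(y(Q), 193) = 1/((12 + (6 - 48/(-29) - 3/7*(-29)))²) = 1/((12 + (6 - 48*(-1/29) + 87/7))²) = 1/((12 + (6 + 48/29 + 87/7))²) = 1/((12 + 4077/203)²) = 1/((6513/203)²) = 1/(42419169/41209) = 41209/42419169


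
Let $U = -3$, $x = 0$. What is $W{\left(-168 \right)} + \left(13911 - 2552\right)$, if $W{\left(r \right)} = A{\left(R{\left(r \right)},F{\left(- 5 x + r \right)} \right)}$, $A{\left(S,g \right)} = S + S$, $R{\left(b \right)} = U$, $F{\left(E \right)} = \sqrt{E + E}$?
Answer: $11353$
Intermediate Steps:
$F{\left(E \right)} = \sqrt{2} \sqrt{E}$ ($F{\left(E \right)} = \sqrt{2 E} = \sqrt{2} \sqrt{E}$)
$R{\left(b \right)} = -3$
$A{\left(S,g \right)} = 2 S$
$W{\left(r \right)} = -6$ ($W{\left(r \right)} = 2 \left(-3\right) = -6$)
$W{\left(-168 \right)} + \left(13911 - 2552\right) = -6 + \left(13911 - 2552\right) = -6 + 11359 = 11353$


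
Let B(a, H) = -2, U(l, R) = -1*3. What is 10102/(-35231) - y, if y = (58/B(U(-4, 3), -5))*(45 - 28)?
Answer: 17358781/35231 ≈ 492.71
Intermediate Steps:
U(l, R) = -3
y = -493 (y = (58/(-2))*(45 - 28) = (58*(-1/2))*17 = -29*17 = -493)
10102/(-35231) - y = 10102/(-35231) - 1*(-493) = 10102*(-1/35231) + 493 = -10102/35231 + 493 = 17358781/35231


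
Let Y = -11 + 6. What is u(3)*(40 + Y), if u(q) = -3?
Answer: -105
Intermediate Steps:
Y = -5
u(3)*(40 + Y) = -3*(40 - 5) = -3*35 = -105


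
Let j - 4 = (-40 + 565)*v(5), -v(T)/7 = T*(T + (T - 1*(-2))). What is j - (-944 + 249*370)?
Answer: -311682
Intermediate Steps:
v(T) = -7*T*(2 + 2*T) (v(T) = -7*T*(T + (T - 1*(-2))) = -7*T*(T + (T + 2)) = -7*T*(T + (2 + T)) = -7*T*(2 + 2*T))
j = -220496 (j = 4 + (-40 + 565)*(-14*5*(1 + 5)) = 4 + 525*(-14*5*6) = 4 + 525*(-420) = 4 - 220500 = -220496)
j - (-944 + 249*370) = -220496 - (-944 + 249*370) = -220496 - (-944 + 92130) = -220496 - 1*91186 = -220496 - 91186 = -311682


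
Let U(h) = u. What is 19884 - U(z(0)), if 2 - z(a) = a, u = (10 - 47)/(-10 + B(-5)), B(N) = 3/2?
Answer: 337954/17 ≈ 19880.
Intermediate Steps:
B(N) = 3/2 (B(N) = 3*(½) = 3/2)
u = 74/17 (u = (10 - 47)/(-10 + 3/2) = -37/(-17/2) = -37*(-2/17) = 74/17 ≈ 4.3529)
z(a) = 2 - a
U(h) = 74/17
19884 - U(z(0)) = 19884 - 1*74/17 = 19884 - 74/17 = 337954/17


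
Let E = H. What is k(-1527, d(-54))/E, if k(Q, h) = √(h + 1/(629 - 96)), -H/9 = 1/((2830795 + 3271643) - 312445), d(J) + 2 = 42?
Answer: -5789993*√1262677/1599 ≈ -4.0689e+6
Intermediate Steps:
d(J) = 40 (d(J) = -2 + 42 = 40)
H = -9/5789993 (H = -9/((2830795 + 3271643) - 312445) = -9/(6102438 - 312445) = -9/5789993 ≈ -1.5544e-6)
k(Q, h) = √(1/533 + h) (k(Q, h) = √(h + 1/533) = √(1/533 + h))
E = -9/5789993 ≈ -1.5544e-6
k(-1527, d(-54))/E = (√(533 + 284089*40)/533)/(-9/5789993) = (√(533 + 11363560)/533)*(-5789993/9) = (√11364093/533)*(-5789993/9) = ((3*√1262677)/533)*(-5789993/9) = (3*√1262677/533)*(-5789993/9) = -5789993*√1262677/1599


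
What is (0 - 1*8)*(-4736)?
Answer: 37888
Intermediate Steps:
(0 - 1*8)*(-4736) = (0 - 8)*(-4736) = -8*(-4736) = 37888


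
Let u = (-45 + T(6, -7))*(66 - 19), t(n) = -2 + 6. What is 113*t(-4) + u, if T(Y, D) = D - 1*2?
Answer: -2086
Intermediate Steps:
t(n) = 4
T(Y, D) = -2 + D (T(Y, D) = D - 2 = -2 + D)
u = -2538 (u = (-45 + (-2 - 7))*(66 - 19) = (-45 - 9)*47 = -54*47 = -2538)
113*t(-4) + u = 113*4 - 2538 = 452 - 2538 = -2086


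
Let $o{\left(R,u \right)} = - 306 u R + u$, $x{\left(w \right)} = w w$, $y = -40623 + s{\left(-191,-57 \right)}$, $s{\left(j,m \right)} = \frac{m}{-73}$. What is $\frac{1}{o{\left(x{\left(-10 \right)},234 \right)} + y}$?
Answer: $- \frac{73}{525657540} \approx -1.3887 \cdot 10^{-7}$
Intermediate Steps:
$s{\left(j,m \right)} = - \frac{m}{73}$ ($s{\left(j,m \right)} = m \left(- \frac{1}{73}\right) = - \frac{m}{73}$)
$y = - \frac{2965422}{73}$ ($y = -40623 - - \frac{57}{73} = -40623 + \frac{57}{73} = - \frac{2965422}{73} \approx -40622.0$)
$x{\left(w \right)} = w^{2}$
$o{\left(R,u \right)} = u - 306 R u$ ($o{\left(R,u \right)} = - 306 R u + u = u - 306 R u$)
$\frac{1}{o{\left(x{\left(-10 \right)},234 \right)} + y} = \frac{1}{234 \left(1 - 306 \left(-10\right)^{2}\right) - \frac{2965422}{73}} = \frac{1}{234 \left(1 - 30600\right) - \frac{2965422}{73}} = \frac{1}{234 \left(-30599\right) - \frac{2965422}{73}} = \frac{1}{-7160166 - \frac{2965422}{73}} = \frac{1}{- \frac{525657540}{73}} = - \frac{73}{525657540}$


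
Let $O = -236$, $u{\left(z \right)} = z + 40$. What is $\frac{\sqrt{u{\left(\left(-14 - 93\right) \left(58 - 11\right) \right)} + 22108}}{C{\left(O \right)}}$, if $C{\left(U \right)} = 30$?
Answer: $\frac{\sqrt{17119}}{30} \approx 4.3613$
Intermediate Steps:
$u{\left(z \right)} = 40 + z$
$\frac{\sqrt{u{\left(\left(-14 - 93\right) \left(58 - 11\right) \right)} + 22108}}{C{\left(O \right)}} = \frac{\sqrt{\left(40 + \left(-14 - 93\right) \left(58 - 11\right)\right) + 22108}}{30} = \sqrt{\left(40 - 5029\right) + 22108} \cdot \frac{1}{30} = \sqrt{-4989 + 22108} \cdot \frac{1}{30} = \sqrt{17119} \cdot \frac{1}{30} = \frac{\sqrt{17119}}{30}$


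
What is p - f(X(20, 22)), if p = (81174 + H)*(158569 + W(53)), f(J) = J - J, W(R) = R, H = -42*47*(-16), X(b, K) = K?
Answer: 17885899476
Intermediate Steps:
H = 31584 (H = -1974*(-16) = 31584)
f(J) = 0
p = 17885899476 (p = (81174 + 31584)*(158569 + 53) = 112758*158622 = 17885899476)
p - f(X(20, 22)) = 17885899476 - 1*0 = 17885899476 + 0 = 17885899476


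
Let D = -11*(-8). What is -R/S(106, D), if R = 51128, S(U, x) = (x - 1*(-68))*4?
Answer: -6391/78 ≈ -81.936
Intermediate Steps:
D = 88
S(U, x) = 272 + 4*x (S(U, x) = (x + 68)*4 = (68 + x)*4 = 272 + 4*x)
-R/S(106, D) = -51128/(272 + 4*88) = -51128/(272 + 352) = -51128/624 = -1*6391/78 = -6391/78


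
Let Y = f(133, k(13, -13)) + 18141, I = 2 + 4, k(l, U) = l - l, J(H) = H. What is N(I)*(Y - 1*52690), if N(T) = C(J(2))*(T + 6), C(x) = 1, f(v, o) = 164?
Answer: -412620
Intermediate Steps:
k(l, U) = 0
I = 6
N(T) = 6 + T (N(T) = 1*(T + 6) = 1*(6 + T) = 6 + T)
Y = 18305 (Y = 164 + 18141 = 18305)
N(I)*(Y - 1*52690) = (6 + 6)*(18305 - 1*52690) = 12*(18305 - 52690) = 12*(-34385) = -412620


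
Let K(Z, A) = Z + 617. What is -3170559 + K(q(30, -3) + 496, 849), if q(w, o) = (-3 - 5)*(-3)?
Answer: -3169422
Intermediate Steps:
q(w, o) = 24 (q(w, o) = -8*(-3) = 24)
K(Z, A) = 617 + Z
-3170559 + K(q(30, -3) + 496, 849) = -3170559 + (617 + (24 + 496)) = -3170559 + (617 + 520) = -3170559 + 1137 = -3169422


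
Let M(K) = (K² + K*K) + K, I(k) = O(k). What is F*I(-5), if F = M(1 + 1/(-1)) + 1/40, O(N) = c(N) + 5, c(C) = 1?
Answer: 3/20 ≈ 0.15000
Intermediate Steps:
O(N) = 6 (O(N) = 1 + 5 = 6)
I(k) = 6
M(K) = K + 2*K² (M(K) = (K² + K²) + K = 2*K² + K = K + 2*K²)
F = 1/40 (F = (1 + 1/(-1))*(1 + 2*(1 + 1/(-1))) + 1/40 = (1 - 1)*(1 + 2*(1 - 1)) + 1/40 = 0*(1 + 2*0) + 1/40 = 0*(1 + 0) + 1/40 = 0*1 + 1/40 = 0 + 1/40 = 1/40 ≈ 0.025000)
F*I(-5) = (1/40)*6 = 3/20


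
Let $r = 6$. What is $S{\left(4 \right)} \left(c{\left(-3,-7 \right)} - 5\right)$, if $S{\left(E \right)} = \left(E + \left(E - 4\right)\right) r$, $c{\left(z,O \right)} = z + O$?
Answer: $-360$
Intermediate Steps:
$c{\left(z,O \right)} = O + z$
$S{\left(E \right)} = -24 + 12 E$ ($S{\left(E \right)} = \left(E + \left(E - 4\right)\right) 6 = \left(E + \left(-4 + E\right)\right) 6 = \left(-4 + 2 E\right) 6 = -24 + 12 E$)
$S{\left(4 \right)} \left(c{\left(-3,-7 \right)} - 5\right) = \left(-24 + 12 \cdot 4\right) \left(\left(-7 - 3\right) - 5\right) = \left(-24 + 48\right) \left(-10 - 5\right) = 24 \left(-15\right) = -360$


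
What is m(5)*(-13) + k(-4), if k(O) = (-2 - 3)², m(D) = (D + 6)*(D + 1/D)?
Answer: -3593/5 ≈ -718.60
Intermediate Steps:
m(D) = (6 + D)*(D + 1/D)
k(O) = 25 (k(O) = (-5)² = 25)
m(5)*(-13) + k(-4) = (1 + 5² + 6*5 + 6/5)*(-13) + 25 = (1 + 25 + 30 + 6*(⅕))*(-13) + 25 = (1 + 25 + 30 + 6/5)*(-13) + 25 = (286/5)*(-13) + 25 = -3718/5 + 25 = -3593/5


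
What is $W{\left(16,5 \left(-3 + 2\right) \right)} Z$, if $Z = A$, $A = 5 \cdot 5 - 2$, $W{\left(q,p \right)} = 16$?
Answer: $368$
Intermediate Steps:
$A = 23$ ($A = 25 - 2 = 23$)
$Z = 23$
$W{\left(16,5 \left(-3 + 2\right) \right)} Z = 16 \cdot 23 = 368$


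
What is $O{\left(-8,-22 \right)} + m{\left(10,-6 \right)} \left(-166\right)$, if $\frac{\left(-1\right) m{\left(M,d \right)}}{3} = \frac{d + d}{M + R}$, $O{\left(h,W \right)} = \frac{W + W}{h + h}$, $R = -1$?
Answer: $- \frac{2645}{4} \approx -661.25$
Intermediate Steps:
$O{\left(h,W \right)} = \frac{W}{h}$ ($O{\left(h,W \right)} = \frac{2 W}{2 h} = 2 W \frac{1}{2 h} = \frac{W}{h}$)
$m{\left(M,d \right)} = - \frac{6 d}{-1 + M}$ ($m{\left(M,d \right)} = - 3 \frac{d + d}{M - 1} = - 3 \frac{2 d}{-1 + M} = - \frac{6 d}{-1 + M}$)
$O{\left(-8,-22 \right)} + m{\left(10,-6 \right)} \left(-166\right) = - \frac{22}{-8} + \left(-6\right) \left(-6\right) \frac{1}{-1 + 10} \left(-166\right) = \left(-22\right) \left(- \frac{1}{8}\right) + \left(-6\right) \left(-6\right) \frac{1}{9} \left(-166\right) = \frac{11}{4} + \left(-6\right) \left(-6\right) \frac{1}{9} \left(-166\right) = \frac{11}{4} + 4 \left(-166\right) = \frac{11}{4} - 664 = - \frac{2645}{4}$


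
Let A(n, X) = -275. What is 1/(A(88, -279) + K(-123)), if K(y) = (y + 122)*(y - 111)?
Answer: -1/41 ≈ -0.024390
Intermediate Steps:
K(y) = (-111 + y)*(122 + y) (K(y) = (122 + y)*(-111 + y) = (-111 + y)*(122 + y))
1/(A(88, -279) + K(-123)) = 1/(-275 + (-13542 + (-123)² + 11*(-123))) = 1/(-275 + (-13542 + 15129 - 1353)) = 1/(-275 + 234) = 1/(-41) = -1/41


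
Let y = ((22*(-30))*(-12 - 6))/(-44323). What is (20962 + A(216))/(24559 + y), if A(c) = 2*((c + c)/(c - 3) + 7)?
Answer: 66022831632/77284684067 ≈ 0.85428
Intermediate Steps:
y = -11880/44323 (y = -660*(-18)*(-1/44323) = 11880*(-1/44323) = -11880/44323 ≈ -0.26803)
A(c) = 14 + 4*c/(-3 + c) (A(c) = 2*((2*c)/(-3 + c) + 7) = 2*(2*c/(-3 + c) + 7) = 2*(7 + 2*c/(-3 + c)) = 14 + 4*c/(-3 + c))
(20962 + A(216))/(24559 + y) = (20962 + 6*(-7 + 3*216)/(-3 + 216))/(24559 - 11880/44323) = (20962 + 6*(-7 + 648)/213)/(1088516677/44323) = (20962 + 6*(1/213)*641)*(44323/1088516677) = (20962 + 1282/71)*(44323/1088516677) = (1489584/71)*(44323/1088516677) = 66022831632/77284684067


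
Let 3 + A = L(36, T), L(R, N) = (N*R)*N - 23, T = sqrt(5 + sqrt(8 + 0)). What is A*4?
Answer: 616 + 288*sqrt(2) ≈ 1023.3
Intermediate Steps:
T = sqrt(5 + 2*sqrt(2)) (T = sqrt(5 + sqrt(8)) = sqrt(5 + 2*sqrt(2)) ≈ 2.7979)
L(R, N) = -23 + R*N**2 (L(R, N) = R*N**2 - 23 = -23 + R*N**2)
A = 154 + 72*sqrt(2) (A = -3 + (-23 + 36*(sqrt(5 + 2*sqrt(2)))**2) = -3 + (-23 + 36*(5 + 2*sqrt(2))) = -3 + (-23 + (180 + 72*sqrt(2))) = -3 + (157 + 72*sqrt(2)) = 154 + 72*sqrt(2) ≈ 255.82)
A*4 = (154 + 72*sqrt(2))*4 = 616 + 288*sqrt(2)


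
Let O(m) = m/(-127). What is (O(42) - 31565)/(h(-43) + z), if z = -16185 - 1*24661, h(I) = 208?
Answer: 308369/397002 ≈ 0.77674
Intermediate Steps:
O(m) = -m/127 (O(m) = m*(-1/127) = -m/127)
z = -40846 (z = -16185 - 24661 = -40846)
(O(42) - 31565)/(h(-43) + z) = (-1/127*42 - 31565)/(208 - 40846) = (-42/127 - 31565)/(-40638) = -4008797/127*(-1/40638) = 308369/397002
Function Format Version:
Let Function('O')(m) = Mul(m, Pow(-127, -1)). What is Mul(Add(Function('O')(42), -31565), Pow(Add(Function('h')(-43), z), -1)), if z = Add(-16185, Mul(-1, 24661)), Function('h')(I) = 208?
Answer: Rational(308369, 397002) ≈ 0.77674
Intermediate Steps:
Function('O')(m) = Mul(Rational(-1, 127), m) (Function('O')(m) = Mul(m, Rational(-1, 127)) = Mul(Rational(-1, 127), m))
z = -40846 (z = Add(-16185, -24661) = -40846)
Mul(Add(Function('O')(42), -31565), Pow(Add(Function('h')(-43), z), -1)) = Mul(Add(Mul(Rational(-1, 127), 42), -31565), Pow(Add(208, -40846), -1)) = Mul(Add(Rational(-42, 127), -31565), Pow(-40638, -1)) = Mul(Rational(-4008797, 127), Rational(-1, 40638)) = Rational(308369, 397002)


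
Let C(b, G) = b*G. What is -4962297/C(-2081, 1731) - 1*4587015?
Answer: -5507796975956/1200737 ≈ -4.5870e+6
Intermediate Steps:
C(b, G) = G*b
-4962297/C(-2081, 1731) - 1*4587015 = -4962297/(1731*(-2081)) - 1*4587015 = -4962297/(-3602211) - 4587015 = -4962297*(-1/3602211) - 4587015 = 1654099/1200737 - 4587015 = -5507796975956/1200737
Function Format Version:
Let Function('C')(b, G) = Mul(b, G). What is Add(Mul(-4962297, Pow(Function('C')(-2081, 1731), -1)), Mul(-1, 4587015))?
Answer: Rational(-5507796975956, 1200737) ≈ -4.5870e+6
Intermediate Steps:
Function('C')(b, G) = Mul(G, b)
Add(Mul(-4962297, Pow(Function('C')(-2081, 1731), -1)), Mul(-1, 4587015)) = Add(Mul(-4962297, Pow(Mul(1731, -2081), -1)), Mul(-1, 4587015)) = Add(Mul(-4962297, Pow(-3602211, -1)), -4587015) = Add(Mul(-4962297, Rational(-1, 3602211)), -4587015) = Add(Rational(1654099, 1200737), -4587015) = Rational(-5507796975956, 1200737)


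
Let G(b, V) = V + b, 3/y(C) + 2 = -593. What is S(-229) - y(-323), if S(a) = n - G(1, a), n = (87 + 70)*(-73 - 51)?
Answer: -11447797/595 ≈ -19240.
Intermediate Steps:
y(C) = -3/595 (y(C) = 3/(-2 - 593) = 3/(-595) = 3*(-1/595) = -3/595)
n = -19468 (n = 157*(-124) = -19468)
S(a) = -19469 - a (S(a) = -19468 - (a + 1) = -19468 - (1 + a) = -19468 + (-1 - a) = -19469 - a)
S(-229) - y(-323) = (-19469 - 1*(-229)) - 1*(-3/595) = (-19469 + 229) + 3/595 = -19240 + 3/595 = -11447797/595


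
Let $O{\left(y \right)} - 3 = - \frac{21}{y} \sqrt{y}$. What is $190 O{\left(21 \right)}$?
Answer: $570 - 190 \sqrt{21} \approx -300.69$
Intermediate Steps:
$O{\left(y \right)} = 3 - \frac{21}{\sqrt{y}}$ ($O{\left(y \right)} = 3 + - \frac{21}{y} \sqrt{y} = 3 - \frac{21}{\sqrt{y}}$)
$190 O{\left(21 \right)} = 190 \left(3 - \frac{21}{\sqrt{21}}\right) = 190 \left(3 - 21 \frac{\sqrt{21}}{21}\right) = 190 \left(3 - \sqrt{21}\right) = 570 - 190 \sqrt{21}$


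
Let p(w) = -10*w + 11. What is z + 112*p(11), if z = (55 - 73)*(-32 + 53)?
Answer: -11466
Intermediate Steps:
z = -378 (z = -18*21 = -378)
p(w) = 11 - 10*w
z + 112*p(11) = -378 + 112*(11 - 10*11) = -378 + 112*(11 - 110) = -378 + 112*(-99) = -378 - 11088 = -11466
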